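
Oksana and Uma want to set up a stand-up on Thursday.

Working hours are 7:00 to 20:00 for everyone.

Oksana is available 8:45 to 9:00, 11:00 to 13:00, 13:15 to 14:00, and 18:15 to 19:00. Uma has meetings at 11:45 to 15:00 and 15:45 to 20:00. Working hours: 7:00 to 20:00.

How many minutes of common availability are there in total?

60 minutes

Uma free within 07:00–20:00: 07:00–11:45, 15:00–15:45.
Oksana ∩ Uma: 08:45–09:00, 11:00–11:45.
Total common minutes: 15 + 45 = 60.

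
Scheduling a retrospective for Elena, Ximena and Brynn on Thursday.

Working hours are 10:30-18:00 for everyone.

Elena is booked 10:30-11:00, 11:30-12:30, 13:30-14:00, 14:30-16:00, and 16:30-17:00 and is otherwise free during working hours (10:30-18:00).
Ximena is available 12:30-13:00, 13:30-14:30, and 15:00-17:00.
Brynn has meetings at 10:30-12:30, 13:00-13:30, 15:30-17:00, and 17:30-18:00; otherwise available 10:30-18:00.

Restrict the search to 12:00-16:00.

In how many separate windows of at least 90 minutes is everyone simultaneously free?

Elena free within 10:30–18:00: 11:00–11:30, 12:30–13:30, 14:00–14:30, 16:00–16:30, 17:00–18:00.
Brynn free within 10:30–18:00: 12:30–13:00, 13:30–15:30, 17:00–17:30.
Elena ∩ Ximena: 12:30–13:00, 14:00–14:30, 16:00–16:30.
Elena ∩ Ximena ∩ Brynn: 12:30–13:00, 14:00–14:30.
Restricted to 12:00–16:00: 12:30–13:00, 14:00–14:30.
Windows ≥ 90 min: (none).
That's 0 windows.

0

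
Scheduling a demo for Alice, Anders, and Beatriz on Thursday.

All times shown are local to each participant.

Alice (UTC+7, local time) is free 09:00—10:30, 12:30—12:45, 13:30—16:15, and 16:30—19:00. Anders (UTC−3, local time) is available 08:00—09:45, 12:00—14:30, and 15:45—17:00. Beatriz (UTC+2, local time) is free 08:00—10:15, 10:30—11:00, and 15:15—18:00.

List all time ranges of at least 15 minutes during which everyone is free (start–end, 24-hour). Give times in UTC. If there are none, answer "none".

none

Alice → UTC: 02:00–03:30, 05:30–05:45, 06:30–09:15, 09:30–12:00.
Anders → UTC: 11:00–12:45, 15:00–17:30, 18:45–20:00.
Beatriz → UTC: 06:00–08:15, 08:30–09:00, 13:15–16:00.
Alice ∩ Anders: 11:00–12:00.
Alice ∩ Anders ∩ Beatriz: (none).
Windows ≥ 15 min: (none).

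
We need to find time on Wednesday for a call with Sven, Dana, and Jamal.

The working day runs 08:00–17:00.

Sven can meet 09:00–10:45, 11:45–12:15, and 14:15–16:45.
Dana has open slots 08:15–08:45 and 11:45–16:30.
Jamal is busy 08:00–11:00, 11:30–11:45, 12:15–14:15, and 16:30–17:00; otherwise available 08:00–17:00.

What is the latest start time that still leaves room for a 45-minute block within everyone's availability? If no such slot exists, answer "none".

Jamal free within 08:00–17:00: 11:00–11:30, 11:45–12:15, 14:15–16:30.
Sven ∩ Dana: 11:45–12:15, 14:15–16:30.
Sven ∩ Dana ∩ Jamal: 11:45–12:15, 14:15–16:30.
Windows ≥ 45 min: 14:15–16:30.
Latest start in the last window 14:15–16:30 is 16:30 − 45 min = 15:45.

15:45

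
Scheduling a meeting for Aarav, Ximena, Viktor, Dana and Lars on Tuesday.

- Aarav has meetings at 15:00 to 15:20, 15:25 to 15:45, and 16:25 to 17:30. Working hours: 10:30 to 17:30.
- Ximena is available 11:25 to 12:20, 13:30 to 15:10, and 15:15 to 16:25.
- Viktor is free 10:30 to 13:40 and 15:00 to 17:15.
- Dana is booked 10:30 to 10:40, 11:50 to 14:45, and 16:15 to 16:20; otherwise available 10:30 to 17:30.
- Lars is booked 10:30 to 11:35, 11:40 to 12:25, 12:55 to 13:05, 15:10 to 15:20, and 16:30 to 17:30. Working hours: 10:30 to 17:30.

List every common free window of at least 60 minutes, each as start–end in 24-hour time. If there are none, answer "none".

Aarav free within 10:30–17:30: 10:30–15:00, 15:20–15:25, 15:45–16:25.
Dana free within 10:30–17:30: 10:40–11:50, 14:45–16:15, 16:20–17:30.
Lars free within 10:30–17:30: 11:35–11:40, 12:25–12:55, 13:05–15:10, 15:20–16:30.
Aarav ∩ Ximena: 11:25–12:20, 13:30–15:00, 15:20–15:25, 15:45–16:25.
Aarav ∩ Ximena ∩ Viktor: 11:25–12:20, 13:30–13:40, 15:20–15:25, 15:45–16:25.
Aarav ∩ Ximena ∩ Viktor ∩ Dana: 11:25–11:50, 15:20–15:25, 15:45–16:15, 16:20–16:25.
Aarav ∩ Ximena ∩ Viktor ∩ Dana ∩ Lars: 11:35–11:40, 15:20–15:25, 15:45–16:15, 16:20–16:25.
Windows ≥ 60 min: (none).

none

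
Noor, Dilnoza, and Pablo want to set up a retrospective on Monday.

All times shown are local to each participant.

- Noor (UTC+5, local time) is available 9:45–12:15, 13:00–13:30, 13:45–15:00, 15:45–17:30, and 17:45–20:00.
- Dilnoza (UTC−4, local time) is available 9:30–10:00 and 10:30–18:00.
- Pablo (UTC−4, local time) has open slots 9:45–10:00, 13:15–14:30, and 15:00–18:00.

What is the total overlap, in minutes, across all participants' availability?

Noor → UTC: 04:45–07:15, 08:00–08:30, 08:45–10:00, 10:45–12:30, 12:45–15:00.
Dilnoza → UTC: 13:30–14:00, 14:30–22:00.
Pablo → UTC: 13:45–14:00, 17:15–18:30, 19:00–22:00.
Noor ∩ Dilnoza: 13:30–14:00, 14:30–15:00.
Noor ∩ Dilnoza ∩ Pablo: 13:45–14:00.
Total common minutes: 15.

15 minutes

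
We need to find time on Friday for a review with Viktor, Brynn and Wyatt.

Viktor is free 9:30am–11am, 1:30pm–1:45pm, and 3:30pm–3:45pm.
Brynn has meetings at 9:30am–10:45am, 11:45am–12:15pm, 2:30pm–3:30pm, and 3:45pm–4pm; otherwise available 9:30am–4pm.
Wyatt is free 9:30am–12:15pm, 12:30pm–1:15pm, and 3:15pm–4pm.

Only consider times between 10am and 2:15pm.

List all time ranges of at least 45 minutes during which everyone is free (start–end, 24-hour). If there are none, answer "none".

Brynn free within 09:30–16:00: 10:45–11:45, 12:15–14:30, 15:30–15:45.
Viktor ∩ Brynn: 10:45–11:00, 13:30–13:45, 15:30–15:45.
Viktor ∩ Brynn ∩ Wyatt: 10:45–11:00, 15:30–15:45.
Restricted to 10:00–14:15: 10:45–11:00.
Windows ≥ 45 min: (none).

none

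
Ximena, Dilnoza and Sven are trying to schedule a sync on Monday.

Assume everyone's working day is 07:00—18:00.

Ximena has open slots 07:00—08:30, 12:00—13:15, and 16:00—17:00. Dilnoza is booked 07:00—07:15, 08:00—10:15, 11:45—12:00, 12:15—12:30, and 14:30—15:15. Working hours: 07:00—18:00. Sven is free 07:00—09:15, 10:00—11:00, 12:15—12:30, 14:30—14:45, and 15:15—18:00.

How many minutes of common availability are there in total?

105 minutes

Dilnoza free within 07:00–18:00: 07:15–08:00, 10:15–11:45, 12:00–12:15, 12:30–14:30, 15:15–18:00.
Ximena ∩ Dilnoza: 07:15–08:00, 12:00–12:15, 12:30–13:15, 16:00–17:00.
Ximena ∩ Dilnoza ∩ Sven: 07:15–08:00, 16:00–17:00.
Total common minutes: 45 + 60 = 105.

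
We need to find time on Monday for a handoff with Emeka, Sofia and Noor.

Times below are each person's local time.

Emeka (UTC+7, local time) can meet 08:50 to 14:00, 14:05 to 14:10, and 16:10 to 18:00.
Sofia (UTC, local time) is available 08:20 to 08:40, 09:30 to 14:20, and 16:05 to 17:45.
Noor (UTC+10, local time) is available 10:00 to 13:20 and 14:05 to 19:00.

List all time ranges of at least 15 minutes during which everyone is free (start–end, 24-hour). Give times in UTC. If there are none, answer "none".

none

Emeka → UTC: 01:50–07:00, 07:05–07:10, 09:10–11:00.
Sofia → UTC: 08:20–08:40, 09:30–14:20, 16:05–17:45.
Noor → UTC: 00:00–03:20, 04:05–09:00.
Emeka ∩ Sofia: 09:30–11:00.
Emeka ∩ Sofia ∩ Noor: (none).
Windows ≥ 15 min: (none).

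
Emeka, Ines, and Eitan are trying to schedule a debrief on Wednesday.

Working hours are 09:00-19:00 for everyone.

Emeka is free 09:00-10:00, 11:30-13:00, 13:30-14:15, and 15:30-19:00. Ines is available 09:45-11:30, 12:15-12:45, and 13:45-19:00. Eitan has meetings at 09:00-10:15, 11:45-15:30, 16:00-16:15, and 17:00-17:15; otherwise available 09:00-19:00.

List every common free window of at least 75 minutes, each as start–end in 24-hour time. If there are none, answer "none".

Eitan free within 09:00–19:00: 10:15–11:45, 15:30–16:00, 16:15–17:00, 17:15–19:00.
Emeka ∩ Ines: 09:45–10:00, 12:15–12:45, 13:45–14:15, 15:30–19:00.
Emeka ∩ Ines ∩ Eitan: 15:30–16:00, 16:15–17:00, 17:15–19:00.
Windows ≥ 75 min: 17:15–19:00.

17:15–19:00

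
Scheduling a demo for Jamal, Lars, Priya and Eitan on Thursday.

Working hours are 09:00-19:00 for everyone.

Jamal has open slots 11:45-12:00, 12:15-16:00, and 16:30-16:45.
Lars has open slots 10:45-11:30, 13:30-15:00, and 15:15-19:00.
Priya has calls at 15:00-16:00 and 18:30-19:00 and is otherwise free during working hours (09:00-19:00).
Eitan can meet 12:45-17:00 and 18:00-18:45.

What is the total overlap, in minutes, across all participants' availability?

Priya free within 09:00–19:00: 09:00–15:00, 16:00–18:30.
Jamal ∩ Lars: 13:30–15:00, 15:15–16:00, 16:30–16:45.
Jamal ∩ Lars ∩ Priya: 13:30–15:00, 16:30–16:45.
Jamal ∩ Lars ∩ Priya ∩ Eitan: 13:30–15:00, 16:30–16:45.
Total common minutes: 90 + 15 = 105.

105 minutes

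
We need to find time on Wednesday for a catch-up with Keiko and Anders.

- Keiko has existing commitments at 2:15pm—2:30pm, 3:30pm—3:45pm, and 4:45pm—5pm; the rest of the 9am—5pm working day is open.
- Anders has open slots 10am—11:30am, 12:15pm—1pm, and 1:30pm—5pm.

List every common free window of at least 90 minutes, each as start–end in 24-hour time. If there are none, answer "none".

Keiko free within 09:00–17:00: 09:00–14:15, 14:30–15:30, 15:45–16:45.
Keiko ∩ Anders: 10:00–11:30, 12:15–13:00, 13:30–14:15, 14:30–15:30, 15:45–16:45.
Windows ≥ 90 min: 10:00–11:30.

10:00–11:30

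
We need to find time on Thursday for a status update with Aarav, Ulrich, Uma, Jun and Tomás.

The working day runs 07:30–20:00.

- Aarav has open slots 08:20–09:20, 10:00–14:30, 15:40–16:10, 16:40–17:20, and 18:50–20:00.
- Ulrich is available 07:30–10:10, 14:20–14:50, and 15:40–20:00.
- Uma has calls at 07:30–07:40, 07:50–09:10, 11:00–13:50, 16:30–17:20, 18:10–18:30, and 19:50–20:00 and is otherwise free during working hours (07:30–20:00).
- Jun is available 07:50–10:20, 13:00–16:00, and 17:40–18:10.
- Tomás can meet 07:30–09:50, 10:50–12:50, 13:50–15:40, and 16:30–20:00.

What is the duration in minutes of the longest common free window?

Uma free within 07:30–20:00: 07:40–07:50, 09:10–11:00, 13:50–16:30, 17:20–18:10, 18:30–19:50.
Aarav ∩ Ulrich: 08:20–09:20, 10:00–10:10, 14:20–14:30, 15:40–16:10, 16:40–17:20, 18:50–20:00.
Aarav ∩ Ulrich ∩ Uma: 09:10–09:20, 10:00–10:10, 14:20–14:30, 15:40–16:10, 18:50–19:50.
Aarav ∩ Ulrich ∩ Uma ∩ Jun: 09:10–09:20, 10:00–10:10, 14:20–14:30, 15:40–16:00.
Aarav ∩ Ulrich ∩ Uma ∩ Jun ∩ Tomás: 09:10–09:20, 14:20–14:30.
Common window lengths: 10, 10 min; longest is 10.

10 minutes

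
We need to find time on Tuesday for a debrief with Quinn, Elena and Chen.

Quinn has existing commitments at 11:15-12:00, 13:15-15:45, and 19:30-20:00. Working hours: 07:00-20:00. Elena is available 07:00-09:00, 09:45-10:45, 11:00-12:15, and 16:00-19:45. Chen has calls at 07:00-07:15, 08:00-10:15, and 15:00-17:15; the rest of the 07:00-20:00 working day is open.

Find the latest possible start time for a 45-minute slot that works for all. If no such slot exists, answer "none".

Quinn free within 07:00–20:00: 07:00–11:15, 12:00–13:15, 15:45–19:30.
Chen free within 07:00–20:00: 07:15–08:00, 10:15–15:00, 17:15–20:00.
Quinn ∩ Elena: 07:00–09:00, 09:45–10:45, 11:00–11:15, 12:00–12:15, 16:00–19:30.
Quinn ∩ Elena ∩ Chen: 07:15–08:00, 10:15–10:45, 11:00–11:15, 12:00–12:15, 17:15–19:30.
Windows ≥ 45 min: 07:15–08:00, 17:15–19:30.
Latest start in the last window 17:15–19:30 is 19:30 − 45 min = 18:45.

18:45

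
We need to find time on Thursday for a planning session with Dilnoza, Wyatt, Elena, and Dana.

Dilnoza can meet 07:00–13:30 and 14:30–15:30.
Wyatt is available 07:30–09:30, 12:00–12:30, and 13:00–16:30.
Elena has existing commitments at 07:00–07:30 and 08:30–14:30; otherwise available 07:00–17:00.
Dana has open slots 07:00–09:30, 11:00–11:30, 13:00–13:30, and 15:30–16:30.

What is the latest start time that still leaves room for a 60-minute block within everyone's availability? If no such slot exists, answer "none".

Elena free within 07:00–17:00: 07:30–08:30, 14:30–17:00.
Dilnoza ∩ Wyatt: 07:30–09:30, 12:00–12:30, 13:00–13:30, 14:30–15:30.
Dilnoza ∩ Wyatt ∩ Elena: 07:30–08:30, 14:30–15:30.
Dilnoza ∩ Wyatt ∩ Elena ∩ Dana: 07:30–08:30.
Windows ≥ 60 min: 07:30–08:30.
Latest start in the last window 07:30–08:30 is 08:30 − 60 min = 07:30.

07:30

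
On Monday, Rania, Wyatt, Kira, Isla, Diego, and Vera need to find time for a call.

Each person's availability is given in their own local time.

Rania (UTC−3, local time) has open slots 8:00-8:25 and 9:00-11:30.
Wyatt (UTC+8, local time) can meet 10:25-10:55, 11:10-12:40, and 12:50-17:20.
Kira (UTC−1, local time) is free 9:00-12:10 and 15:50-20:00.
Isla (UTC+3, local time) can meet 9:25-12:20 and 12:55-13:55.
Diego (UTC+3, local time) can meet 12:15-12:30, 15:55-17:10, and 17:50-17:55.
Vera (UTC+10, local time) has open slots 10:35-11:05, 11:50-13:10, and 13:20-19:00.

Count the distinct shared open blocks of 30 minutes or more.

0

Rania → UTC: 11:00–11:25, 12:00–14:30.
Wyatt → UTC: 02:25–02:55, 03:10–04:40, 04:50–09:20.
Kira → UTC: 10:00–13:10, 16:50–21:00.
Isla → UTC: 06:25–09:20, 09:55–10:55.
Diego → UTC: 09:15–09:30, 12:55–14:10, 14:50–14:55.
Vera → UTC: 00:35–01:05, 01:50–03:10, 03:20–09:00.
Rania ∩ Wyatt: (none).
Rania ∩ Wyatt ∩ Kira: (none).
Rania ∩ Wyatt ∩ Kira ∩ Isla: (none).
Rania ∩ Wyatt ∩ Kira ∩ Isla ∩ Diego: (none).
Rania ∩ Wyatt ∩ Kira ∩ Isla ∩ Diego ∩ Vera: (none).
Windows ≥ 30 min: (none).
That's 0 windows.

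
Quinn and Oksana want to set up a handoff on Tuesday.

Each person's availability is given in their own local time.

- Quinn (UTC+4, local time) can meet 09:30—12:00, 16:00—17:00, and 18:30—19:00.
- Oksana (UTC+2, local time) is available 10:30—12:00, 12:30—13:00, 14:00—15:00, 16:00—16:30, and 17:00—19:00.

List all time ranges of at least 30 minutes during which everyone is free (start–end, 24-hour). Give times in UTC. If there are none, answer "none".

Quinn → UTC: 05:30–08:00, 12:00–13:00, 14:30–15:00.
Oksana → UTC: 08:30–10:00, 10:30–11:00, 12:00–13:00, 14:00–14:30, 15:00–17:00.
Quinn ∩ Oksana: 12:00–13:00.
Windows ≥ 30 min: 12:00–13:00.

12:00–13:00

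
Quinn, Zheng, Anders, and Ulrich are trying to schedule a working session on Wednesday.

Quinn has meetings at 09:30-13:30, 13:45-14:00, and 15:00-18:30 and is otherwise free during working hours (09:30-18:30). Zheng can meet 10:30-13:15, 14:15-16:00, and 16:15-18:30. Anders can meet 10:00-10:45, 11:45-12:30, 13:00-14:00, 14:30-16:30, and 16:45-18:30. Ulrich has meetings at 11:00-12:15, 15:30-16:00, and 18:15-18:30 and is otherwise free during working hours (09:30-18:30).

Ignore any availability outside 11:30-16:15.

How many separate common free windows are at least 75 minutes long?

0

Quinn free within 09:30–18:30: 13:30–13:45, 14:00–15:00.
Ulrich free within 09:30–18:30: 09:30–11:00, 12:15–15:30, 16:00–18:15.
Quinn ∩ Zheng: 14:15–15:00.
Quinn ∩ Zheng ∩ Anders: 14:30–15:00.
Quinn ∩ Zheng ∩ Anders ∩ Ulrich: 14:30–15:00.
Restricted to 11:30–16:15: 14:30–15:00.
Windows ≥ 75 min: (none).
That's 0 windows.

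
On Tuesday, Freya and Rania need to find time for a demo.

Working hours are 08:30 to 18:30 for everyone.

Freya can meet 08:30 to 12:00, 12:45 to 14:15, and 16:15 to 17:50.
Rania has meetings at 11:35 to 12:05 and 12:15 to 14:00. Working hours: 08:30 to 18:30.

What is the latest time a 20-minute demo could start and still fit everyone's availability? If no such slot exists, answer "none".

17:30

Rania free within 08:30–18:30: 08:30–11:35, 12:05–12:15, 14:00–18:30.
Freya ∩ Rania: 08:30–11:35, 14:00–14:15, 16:15–17:50.
Windows ≥ 20 min: 08:30–11:35, 16:15–17:50.
Latest start in the last window 16:15–17:50 is 17:50 − 20 min = 17:30.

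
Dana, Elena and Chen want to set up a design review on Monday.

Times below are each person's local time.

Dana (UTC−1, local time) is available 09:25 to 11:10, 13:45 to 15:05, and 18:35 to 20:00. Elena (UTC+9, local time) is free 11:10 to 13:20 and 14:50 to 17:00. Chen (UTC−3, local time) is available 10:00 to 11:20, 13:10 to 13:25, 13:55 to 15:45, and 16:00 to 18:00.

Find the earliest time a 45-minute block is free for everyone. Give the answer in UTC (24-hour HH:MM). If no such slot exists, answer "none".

none

Dana → UTC: 10:25–12:10, 14:45–16:05, 19:35–21:00.
Elena → UTC: 02:10–04:20, 05:50–08:00.
Chen → UTC: 13:00–14:20, 16:10–16:25, 16:55–18:45, 19:00–21:00.
Dana ∩ Elena: (none).
Dana ∩ Elena ∩ Chen: (none).
Windows ≥ 45 min: (none).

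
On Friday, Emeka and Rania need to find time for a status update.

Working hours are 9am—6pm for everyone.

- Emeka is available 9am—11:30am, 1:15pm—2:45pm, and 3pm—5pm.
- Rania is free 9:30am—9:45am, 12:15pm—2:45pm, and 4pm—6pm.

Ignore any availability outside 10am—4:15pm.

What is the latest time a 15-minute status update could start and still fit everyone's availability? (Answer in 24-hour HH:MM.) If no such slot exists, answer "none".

16:00

Emeka ∩ Rania: 09:30–09:45, 13:15–14:45, 16:00–17:00.
Restricted to 10:00–16:15: 13:15–14:45, 16:00–16:15.
Windows ≥ 15 min: 13:15–14:45, 16:00–16:15.
Latest start in the last window 16:00–16:15 is 16:15 − 15 min = 16:00.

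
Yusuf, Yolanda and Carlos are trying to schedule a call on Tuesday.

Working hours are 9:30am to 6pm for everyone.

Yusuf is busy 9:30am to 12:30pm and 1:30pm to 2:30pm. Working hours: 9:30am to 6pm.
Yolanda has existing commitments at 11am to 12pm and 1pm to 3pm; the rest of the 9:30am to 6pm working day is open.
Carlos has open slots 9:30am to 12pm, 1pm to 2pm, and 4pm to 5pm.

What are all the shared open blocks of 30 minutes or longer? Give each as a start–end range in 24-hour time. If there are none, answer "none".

16:00–17:00

Yusuf free within 09:30–18:00: 12:30–13:30, 14:30–18:00.
Yolanda free within 09:30–18:00: 09:30–11:00, 12:00–13:00, 15:00–18:00.
Yusuf ∩ Yolanda: 12:30–13:00, 15:00–18:00.
Yusuf ∩ Yolanda ∩ Carlos: 16:00–17:00.
Windows ≥ 30 min: 16:00–17:00.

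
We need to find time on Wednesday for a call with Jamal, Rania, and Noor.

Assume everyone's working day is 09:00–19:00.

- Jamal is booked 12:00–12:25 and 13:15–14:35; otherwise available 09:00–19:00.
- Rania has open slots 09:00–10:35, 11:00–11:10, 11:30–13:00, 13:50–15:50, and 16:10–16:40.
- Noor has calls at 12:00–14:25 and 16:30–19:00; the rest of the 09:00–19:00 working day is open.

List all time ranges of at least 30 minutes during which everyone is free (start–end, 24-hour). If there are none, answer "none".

Jamal free within 09:00–19:00: 09:00–12:00, 12:25–13:15, 14:35–19:00.
Noor free within 09:00–19:00: 09:00–12:00, 14:25–16:30.
Jamal ∩ Rania: 09:00–10:35, 11:00–11:10, 11:30–12:00, 12:25–13:00, 14:35–15:50, 16:10–16:40.
Jamal ∩ Rania ∩ Noor: 09:00–10:35, 11:00–11:10, 11:30–12:00, 14:35–15:50, 16:10–16:30.
Windows ≥ 30 min: 09:00–10:35, 11:30–12:00, 14:35–15:50.

09:00–10:35, 11:30–12:00, 14:35–15:50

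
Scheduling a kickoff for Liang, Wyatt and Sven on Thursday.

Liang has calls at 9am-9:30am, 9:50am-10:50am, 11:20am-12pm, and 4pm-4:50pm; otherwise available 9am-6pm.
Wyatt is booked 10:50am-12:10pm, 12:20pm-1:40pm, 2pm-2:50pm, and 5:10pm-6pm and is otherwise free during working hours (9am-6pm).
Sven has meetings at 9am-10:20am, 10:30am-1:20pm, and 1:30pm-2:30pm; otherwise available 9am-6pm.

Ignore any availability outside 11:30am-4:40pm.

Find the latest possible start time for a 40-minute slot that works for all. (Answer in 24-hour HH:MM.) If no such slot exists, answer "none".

Liang free within 09:00–18:00: 09:30–09:50, 10:50–11:20, 12:00–16:00, 16:50–18:00.
Wyatt free within 09:00–18:00: 09:00–10:50, 12:10–12:20, 13:40–14:00, 14:50–17:10.
Sven free within 09:00–18:00: 10:20–10:30, 13:20–13:30, 14:30–18:00.
Liang ∩ Wyatt: 09:30–09:50, 12:10–12:20, 13:40–14:00, 14:50–16:00, 16:50–17:10.
Liang ∩ Wyatt ∩ Sven: 14:50–16:00, 16:50–17:10.
Restricted to 11:30–16:40: 14:50–16:00.
Windows ≥ 40 min: 14:50–16:00.
Latest start in the last window 14:50–16:00 is 16:00 − 40 min = 15:20.

15:20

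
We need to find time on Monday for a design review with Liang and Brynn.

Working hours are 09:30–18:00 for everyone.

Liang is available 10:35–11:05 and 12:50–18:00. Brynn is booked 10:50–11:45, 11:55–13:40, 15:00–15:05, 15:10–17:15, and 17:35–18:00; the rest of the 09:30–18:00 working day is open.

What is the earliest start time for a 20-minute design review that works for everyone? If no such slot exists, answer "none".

13:40

Brynn free within 09:30–18:00: 09:30–10:50, 11:45–11:55, 13:40–15:00, 15:05–15:10, 17:15–17:35.
Liang ∩ Brynn: 10:35–10:50, 13:40–15:00, 15:05–15:10, 17:15–17:35.
Windows ≥ 20 min: 13:40–15:00, 17:15–17:35.
Earliest such window starts at 13:40.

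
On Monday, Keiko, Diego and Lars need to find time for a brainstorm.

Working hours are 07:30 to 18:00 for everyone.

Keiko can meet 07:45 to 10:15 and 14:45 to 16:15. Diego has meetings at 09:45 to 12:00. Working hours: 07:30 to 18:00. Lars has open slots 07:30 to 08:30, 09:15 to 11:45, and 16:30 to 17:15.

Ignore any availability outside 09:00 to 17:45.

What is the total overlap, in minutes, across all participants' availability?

Diego free within 07:30–18:00: 07:30–09:45, 12:00–18:00.
Keiko ∩ Diego: 07:45–09:45, 14:45–16:15.
Keiko ∩ Diego ∩ Lars: 07:45–08:30, 09:15–09:45.
Restricted to 09:00–17:45: 09:15–09:45.
Total common minutes: 30.

30 minutes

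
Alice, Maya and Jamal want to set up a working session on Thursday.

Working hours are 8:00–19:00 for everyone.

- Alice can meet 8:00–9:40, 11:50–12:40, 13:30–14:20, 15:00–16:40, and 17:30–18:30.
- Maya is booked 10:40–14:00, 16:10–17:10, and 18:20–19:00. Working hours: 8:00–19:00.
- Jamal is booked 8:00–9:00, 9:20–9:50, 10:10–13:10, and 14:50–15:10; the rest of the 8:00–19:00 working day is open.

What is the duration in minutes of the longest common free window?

Maya free within 08:00–19:00: 08:00–10:40, 14:00–16:10, 17:10–18:20.
Jamal free within 08:00–19:00: 09:00–09:20, 09:50–10:10, 13:10–14:50, 15:10–19:00.
Alice ∩ Maya: 08:00–09:40, 14:00–14:20, 15:00–16:10, 17:30–18:20.
Alice ∩ Maya ∩ Jamal: 09:00–09:20, 14:00–14:20, 15:10–16:10, 17:30–18:20.
Common window lengths: 20, 20, 60, 50 min; longest is 60.

60 minutes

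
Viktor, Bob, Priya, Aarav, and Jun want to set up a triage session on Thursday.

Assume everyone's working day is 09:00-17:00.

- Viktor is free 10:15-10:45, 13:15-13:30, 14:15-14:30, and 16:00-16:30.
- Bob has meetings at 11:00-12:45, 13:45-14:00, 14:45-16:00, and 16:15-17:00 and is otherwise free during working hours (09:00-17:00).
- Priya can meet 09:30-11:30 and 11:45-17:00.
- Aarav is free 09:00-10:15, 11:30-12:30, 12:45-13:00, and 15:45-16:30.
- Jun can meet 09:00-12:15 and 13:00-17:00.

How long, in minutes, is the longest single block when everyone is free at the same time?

15 minutes

Bob free within 09:00–17:00: 09:00–11:00, 12:45–13:45, 14:00–14:45, 16:00–16:15.
Viktor ∩ Bob: 10:15–10:45, 13:15–13:30, 14:15–14:30, 16:00–16:15.
Viktor ∩ Bob ∩ Priya: 10:15–10:45, 13:15–13:30, 14:15–14:30, 16:00–16:15.
Viktor ∩ Bob ∩ Priya ∩ Aarav: 16:00–16:15.
Viktor ∩ Bob ∩ Priya ∩ Aarav ∩ Jun: 16:00–16:15.
Single common window of 15 minutes.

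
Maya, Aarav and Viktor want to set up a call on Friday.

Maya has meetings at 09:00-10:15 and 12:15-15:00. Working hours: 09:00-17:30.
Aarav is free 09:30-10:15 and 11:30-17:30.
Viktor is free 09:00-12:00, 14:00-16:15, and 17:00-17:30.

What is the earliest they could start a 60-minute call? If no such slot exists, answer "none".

15:00

Maya free within 09:00–17:30: 10:15–12:15, 15:00–17:30.
Maya ∩ Aarav: 11:30–12:15, 15:00–17:30.
Maya ∩ Aarav ∩ Viktor: 11:30–12:00, 15:00–16:15, 17:00–17:30.
Windows ≥ 60 min: 15:00–16:15.
Earliest such window starts at 15:00.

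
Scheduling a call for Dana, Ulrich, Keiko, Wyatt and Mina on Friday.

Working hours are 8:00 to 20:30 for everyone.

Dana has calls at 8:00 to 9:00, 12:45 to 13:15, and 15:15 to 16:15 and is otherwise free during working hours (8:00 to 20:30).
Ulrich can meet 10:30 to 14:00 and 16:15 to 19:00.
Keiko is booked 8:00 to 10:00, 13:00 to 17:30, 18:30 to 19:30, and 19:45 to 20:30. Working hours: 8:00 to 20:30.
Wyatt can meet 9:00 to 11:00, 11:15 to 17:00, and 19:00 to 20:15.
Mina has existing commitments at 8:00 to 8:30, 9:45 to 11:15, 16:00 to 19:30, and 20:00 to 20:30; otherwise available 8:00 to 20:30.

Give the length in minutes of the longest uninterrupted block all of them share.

Dana free within 08:00–20:30: 09:00–12:45, 13:15–15:15, 16:15–20:30.
Keiko free within 08:00–20:30: 10:00–13:00, 17:30–18:30, 19:30–19:45.
Mina free within 08:00–20:30: 08:30–09:45, 11:15–16:00, 19:30–20:00.
Dana ∩ Ulrich: 10:30–12:45, 13:15–14:00, 16:15–19:00.
Dana ∩ Ulrich ∩ Keiko: 10:30–12:45, 17:30–18:30.
Dana ∩ Ulrich ∩ Keiko ∩ Wyatt: 10:30–11:00, 11:15–12:45.
Dana ∩ Ulrich ∩ Keiko ∩ Wyatt ∩ Mina: 11:15–12:45.
Single common window of 90 minutes.

90 minutes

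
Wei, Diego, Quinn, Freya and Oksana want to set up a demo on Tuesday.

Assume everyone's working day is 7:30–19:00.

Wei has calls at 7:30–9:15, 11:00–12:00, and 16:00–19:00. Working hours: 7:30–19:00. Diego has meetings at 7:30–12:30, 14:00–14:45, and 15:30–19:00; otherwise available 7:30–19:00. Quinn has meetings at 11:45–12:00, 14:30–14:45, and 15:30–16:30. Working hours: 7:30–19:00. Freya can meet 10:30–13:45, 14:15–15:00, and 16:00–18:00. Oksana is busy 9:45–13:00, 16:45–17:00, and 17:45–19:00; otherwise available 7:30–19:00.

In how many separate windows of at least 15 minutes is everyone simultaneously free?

2

Wei free within 07:30–19:00: 09:15–11:00, 12:00–16:00.
Diego free within 07:30–19:00: 12:30–14:00, 14:45–15:30.
Quinn free within 07:30–19:00: 07:30–11:45, 12:00–14:30, 14:45–15:30, 16:30–19:00.
Oksana free within 07:30–19:00: 07:30–09:45, 13:00–16:45, 17:00–17:45.
Wei ∩ Diego: 12:30–14:00, 14:45–15:30.
Wei ∩ Diego ∩ Quinn: 12:30–14:00, 14:45–15:30.
Wei ∩ Diego ∩ Quinn ∩ Freya: 12:30–13:45, 14:45–15:00.
Wei ∩ Diego ∩ Quinn ∩ Freya ∩ Oksana: 13:00–13:45, 14:45–15:00.
Windows ≥ 15 min: 13:00–13:45, 14:45–15:00.
That's 2 windows.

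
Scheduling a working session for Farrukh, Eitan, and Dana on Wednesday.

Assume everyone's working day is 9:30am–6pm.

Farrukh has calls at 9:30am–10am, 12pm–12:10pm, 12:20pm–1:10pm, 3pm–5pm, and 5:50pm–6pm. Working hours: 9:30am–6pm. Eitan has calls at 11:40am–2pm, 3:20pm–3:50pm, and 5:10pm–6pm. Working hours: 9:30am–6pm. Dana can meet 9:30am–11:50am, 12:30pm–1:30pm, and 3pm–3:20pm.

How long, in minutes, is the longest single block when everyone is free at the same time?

Farrukh free within 09:30–18:00: 10:00–12:00, 12:10–12:20, 13:10–15:00, 17:00–17:50.
Eitan free within 09:30–18:00: 09:30–11:40, 14:00–15:20, 15:50–17:10.
Farrukh ∩ Eitan: 10:00–11:40, 14:00–15:00, 17:00–17:10.
Farrukh ∩ Eitan ∩ Dana: 10:00–11:40.
Single common window of 100 minutes.

100 minutes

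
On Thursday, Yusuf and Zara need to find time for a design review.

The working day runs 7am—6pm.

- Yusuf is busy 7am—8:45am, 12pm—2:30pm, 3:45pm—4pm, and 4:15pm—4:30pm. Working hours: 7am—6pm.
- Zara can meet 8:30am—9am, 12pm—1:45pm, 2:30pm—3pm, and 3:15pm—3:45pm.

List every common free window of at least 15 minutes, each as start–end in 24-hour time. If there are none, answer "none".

Yusuf free within 07:00–18:00: 08:45–12:00, 14:30–15:45, 16:00–16:15, 16:30–18:00.
Yusuf ∩ Zara: 08:45–09:00, 14:30–15:00, 15:15–15:45.
Windows ≥ 15 min: 08:45–09:00, 14:30–15:00, 15:15–15:45.

08:45–09:00, 14:30–15:00, 15:15–15:45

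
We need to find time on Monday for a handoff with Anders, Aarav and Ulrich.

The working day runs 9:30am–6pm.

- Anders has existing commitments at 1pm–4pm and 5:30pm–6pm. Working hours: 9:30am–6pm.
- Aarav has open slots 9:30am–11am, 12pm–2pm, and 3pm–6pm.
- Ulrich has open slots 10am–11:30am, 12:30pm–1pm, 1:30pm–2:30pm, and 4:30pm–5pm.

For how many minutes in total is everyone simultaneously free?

Anders free within 09:30–18:00: 09:30–13:00, 16:00–17:30.
Anders ∩ Aarav: 09:30–11:00, 12:00–13:00, 16:00–17:30.
Anders ∩ Aarav ∩ Ulrich: 10:00–11:00, 12:30–13:00, 16:30–17:00.
Total common minutes: 60 + 30 + 30 = 120.

120 minutes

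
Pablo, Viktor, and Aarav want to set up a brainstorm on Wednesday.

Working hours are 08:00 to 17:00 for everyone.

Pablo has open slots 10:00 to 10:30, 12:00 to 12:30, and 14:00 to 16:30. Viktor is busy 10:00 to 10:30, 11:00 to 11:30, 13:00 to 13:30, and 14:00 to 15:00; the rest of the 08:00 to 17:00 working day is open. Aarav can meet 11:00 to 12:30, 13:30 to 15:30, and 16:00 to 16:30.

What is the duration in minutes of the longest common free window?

Viktor free within 08:00–17:00: 08:00–10:00, 10:30–11:00, 11:30–13:00, 13:30–14:00, 15:00–17:00.
Pablo ∩ Viktor: 12:00–12:30, 15:00–16:30.
Pablo ∩ Viktor ∩ Aarav: 12:00–12:30, 15:00–15:30, 16:00–16:30.
Common window lengths: 30, 30, 30 min; longest is 30.

30 minutes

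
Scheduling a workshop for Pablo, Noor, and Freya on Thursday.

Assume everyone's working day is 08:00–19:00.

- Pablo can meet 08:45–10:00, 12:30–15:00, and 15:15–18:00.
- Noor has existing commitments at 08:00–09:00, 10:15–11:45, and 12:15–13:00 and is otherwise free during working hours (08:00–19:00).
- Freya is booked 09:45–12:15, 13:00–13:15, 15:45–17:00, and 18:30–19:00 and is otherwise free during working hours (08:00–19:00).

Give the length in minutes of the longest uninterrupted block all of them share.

105 minutes

Noor free within 08:00–19:00: 09:00–10:15, 11:45–12:15, 13:00–19:00.
Freya free within 08:00–19:00: 08:00–09:45, 12:15–13:00, 13:15–15:45, 17:00–18:30.
Pablo ∩ Noor: 09:00–10:00, 13:00–15:00, 15:15–18:00.
Pablo ∩ Noor ∩ Freya: 09:00–09:45, 13:15–15:00, 15:15–15:45, 17:00–18:00.
Common window lengths: 45, 105, 30, 60 min; longest is 105.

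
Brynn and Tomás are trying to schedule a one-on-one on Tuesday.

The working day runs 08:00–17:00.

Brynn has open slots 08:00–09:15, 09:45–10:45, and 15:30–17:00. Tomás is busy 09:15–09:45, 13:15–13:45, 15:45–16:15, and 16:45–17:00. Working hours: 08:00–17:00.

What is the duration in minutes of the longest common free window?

Tomás free within 08:00–17:00: 08:00–09:15, 09:45–13:15, 13:45–15:45, 16:15–16:45.
Brynn ∩ Tomás: 08:00–09:15, 09:45–10:45, 15:30–15:45, 16:15–16:45.
Common window lengths: 75, 60, 15, 30 min; longest is 75.

75 minutes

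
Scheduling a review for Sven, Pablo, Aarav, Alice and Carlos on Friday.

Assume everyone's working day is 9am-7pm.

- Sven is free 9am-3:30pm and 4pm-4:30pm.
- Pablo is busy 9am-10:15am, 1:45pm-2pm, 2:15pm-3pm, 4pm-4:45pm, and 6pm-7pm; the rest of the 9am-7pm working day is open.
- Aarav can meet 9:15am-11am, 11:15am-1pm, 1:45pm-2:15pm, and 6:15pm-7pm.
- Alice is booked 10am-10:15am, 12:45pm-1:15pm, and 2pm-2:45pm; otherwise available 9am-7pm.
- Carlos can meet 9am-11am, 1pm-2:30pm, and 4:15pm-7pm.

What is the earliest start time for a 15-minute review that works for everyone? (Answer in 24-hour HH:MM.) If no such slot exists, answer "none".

10:15

Pablo free within 09:00–19:00: 10:15–13:45, 14:00–14:15, 15:00–16:00, 16:45–18:00.
Alice free within 09:00–19:00: 09:00–10:00, 10:15–12:45, 13:15–14:00, 14:45–19:00.
Sven ∩ Pablo: 10:15–13:45, 14:00–14:15, 15:00–15:30.
Sven ∩ Pablo ∩ Aarav: 10:15–11:00, 11:15–13:00, 14:00–14:15.
Sven ∩ Pablo ∩ Aarav ∩ Alice: 10:15–11:00, 11:15–12:45.
Sven ∩ Pablo ∩ Aarav ∩ Alice ∩ Carlos: 10:15–11:00.
Windows ≥ 15 min: 10:15–11:00.
Earliest such window starts at 10:15.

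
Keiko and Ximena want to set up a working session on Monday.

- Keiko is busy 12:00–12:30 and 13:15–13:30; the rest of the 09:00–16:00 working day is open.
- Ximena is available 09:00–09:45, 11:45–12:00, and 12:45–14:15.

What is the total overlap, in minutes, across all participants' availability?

Keiko free within 09:00–16:00: 09:00–12:00, 12:30–13:15, 13:30–16:00.
Keiko ∩ Ximena: 09:00–09:45, 11:45–12:00, 12:45–13:15, 13:30–14:15.
Total common minutes: 45 + 15 + 30 + 45 = 135.

135 minutes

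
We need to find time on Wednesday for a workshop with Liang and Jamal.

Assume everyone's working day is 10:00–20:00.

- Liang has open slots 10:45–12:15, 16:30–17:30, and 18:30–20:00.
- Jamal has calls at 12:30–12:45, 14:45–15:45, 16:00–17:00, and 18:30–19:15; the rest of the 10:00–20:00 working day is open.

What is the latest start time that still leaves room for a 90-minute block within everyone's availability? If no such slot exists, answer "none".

10:45

Jamal free within 10:00–20:00: 10:00–12:30, 12:45–14:45, 15:45–16:00, 17:00–18:30, 19:15–20:00.
Liang ∩ Jamal: 10:45–12:15, 17:00–17:30, 19:15–20:00.
Windows ≥ 90 min: 10:45–12:15.
Latest start in the last window 10:45–12:15 is 12:15 − 90 min = 10:45.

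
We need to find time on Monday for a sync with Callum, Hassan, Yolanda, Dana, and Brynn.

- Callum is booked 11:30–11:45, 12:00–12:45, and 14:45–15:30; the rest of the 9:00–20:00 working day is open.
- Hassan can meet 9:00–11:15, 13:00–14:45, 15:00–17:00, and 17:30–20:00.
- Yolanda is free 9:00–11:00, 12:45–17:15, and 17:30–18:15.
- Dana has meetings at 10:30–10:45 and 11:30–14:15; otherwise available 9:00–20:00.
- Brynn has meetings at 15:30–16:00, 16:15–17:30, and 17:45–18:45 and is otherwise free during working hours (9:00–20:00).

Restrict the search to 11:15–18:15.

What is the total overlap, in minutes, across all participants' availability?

60 minutes

Callum free within 09:00–20:00: 09:00–11:30, 11:45–12:00, 12:45–14:45, 15:30–20:00.
Dana free within 09:00–20:00: 09:00–10:30, 10:45–11:30, 14:15–20:00.
Brynn free within 09:00–20:00: 09:00–15:30, 16:00–16:15, 17:30–17:45, 18:45–20:00.
Callum ∩ Hassan: 09:00–11:15, 13:00–14:45, 15:30–17:00, 17:30–20:00.
Callum ∩ Hassan ∩ Yolanda: 09:00–11:00, 13:00–14:45, 15:30–17:00, 17:30–18:15.
Callum ∩ Hassan ∩ Yolanda ∩ Dana: 09:00–10:30, 10:45–11:00, 14:15–14:45, 15:30–17:00, 17:30–18:15.
Callum ∩ Hassan ∩ Yolanda ∩ Dana ∩ Brynn: 09:00–10:30, 10:45–11:00, 14:15–14:45, 16:00–16:15, 17:30–17:45.
Restricted to 11:15–18:15: 14:15–14:45, 16:00–16:15, 17:30–17:45.
Total common minutes: 30 + 15 + 15 = 60.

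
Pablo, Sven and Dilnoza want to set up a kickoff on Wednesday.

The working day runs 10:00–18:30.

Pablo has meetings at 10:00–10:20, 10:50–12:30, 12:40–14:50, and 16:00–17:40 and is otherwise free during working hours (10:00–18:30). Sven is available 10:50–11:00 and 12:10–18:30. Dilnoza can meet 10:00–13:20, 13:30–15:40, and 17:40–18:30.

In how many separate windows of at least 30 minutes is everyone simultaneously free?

2

Pablo free within 10:00–18:30: 10:20–10:50, 12:30–12:40, 14:50–16:00, 17:40–18:30.
Pablo ∩ Sven: 12:30–12:40, 14:50–16:00, 17:40–18:30.
Pablo ∩ Sven ∩ Dilnoza: 12:30–12:40, 14:50–15:40, 17:40–18:30.
Windows ≥ 30 min: 14:50–15:40, 17:40–18:30.
That's 2 windows.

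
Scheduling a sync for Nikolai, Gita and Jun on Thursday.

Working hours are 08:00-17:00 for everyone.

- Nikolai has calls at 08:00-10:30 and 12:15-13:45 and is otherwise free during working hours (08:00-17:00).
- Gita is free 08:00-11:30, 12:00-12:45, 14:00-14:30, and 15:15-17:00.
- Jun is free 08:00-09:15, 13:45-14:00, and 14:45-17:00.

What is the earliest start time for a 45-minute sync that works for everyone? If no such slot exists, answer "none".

15:15

Nikolai free within 08:00–17:00: 10:30–12:15, 13:45–17:00.
Nikolai ∩ Gita: 10:30–11:30, 12:00–12:15, 14:00–14:30, 15:15–17:00.
Nikolai ∩ Gita ∩ Jun: 15:15–17:00.
Windows ≥ 45 min: 15:15–17:00.
Earliest such window starts at 15:15.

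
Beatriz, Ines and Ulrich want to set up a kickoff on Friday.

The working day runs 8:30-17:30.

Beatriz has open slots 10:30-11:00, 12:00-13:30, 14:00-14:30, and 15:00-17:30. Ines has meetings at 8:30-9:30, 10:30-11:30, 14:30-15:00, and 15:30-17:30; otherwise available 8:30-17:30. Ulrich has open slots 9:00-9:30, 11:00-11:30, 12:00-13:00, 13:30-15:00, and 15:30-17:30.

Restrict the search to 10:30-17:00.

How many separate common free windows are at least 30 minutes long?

Ines free within 08:30–17:30: 09:30–10:30, 11:30–14:30, 15:00–15:30.
Beatriz ∩ Ines: 12:00–13:30, 14:00–14:30, 15:00–15:30.
Beatriz ∩ Ines ∩ Ulrich: 12:00–13:00, 14:00–14:30.
Restricted to 10:30–17:00: 12:00–13:00, 14:00–14:30.
Windows ≥ 30 min: 12:00–13:00, 14:00–14:30.
That's 2 windows.

2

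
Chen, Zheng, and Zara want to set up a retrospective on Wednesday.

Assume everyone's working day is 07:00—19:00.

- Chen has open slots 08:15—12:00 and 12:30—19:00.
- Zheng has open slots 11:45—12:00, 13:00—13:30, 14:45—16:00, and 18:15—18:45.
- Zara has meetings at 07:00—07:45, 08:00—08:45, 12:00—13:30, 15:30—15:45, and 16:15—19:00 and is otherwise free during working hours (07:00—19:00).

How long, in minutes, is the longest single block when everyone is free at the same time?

45 minutes

Zara free within 07:00–19:00: 07:45–08:00, 08:45–12:00, 13:30–15:30, 15:45–16:15.
Chen ∩ Zheng: 11:45–12:00, 13:00–13:30, 14:45–16:00, 18:15–18:45.
Chen ∩ Zheng ∩ Zara: 11:45–12:00, 14:45–15:30, 15:45–16:00.
Common window lengths: 15, 45, 15 min; longest is 45.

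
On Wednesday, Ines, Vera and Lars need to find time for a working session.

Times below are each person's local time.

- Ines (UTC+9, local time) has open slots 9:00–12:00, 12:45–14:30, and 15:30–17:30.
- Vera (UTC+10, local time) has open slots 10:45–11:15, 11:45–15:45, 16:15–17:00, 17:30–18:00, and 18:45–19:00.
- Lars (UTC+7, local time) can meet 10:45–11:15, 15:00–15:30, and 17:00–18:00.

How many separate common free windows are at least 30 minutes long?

1

Ines → UTC: 00:00–03:00, 03:45–05:30, 06:30–08:30.
Vera → UTC: 00:45–01:15, 01:45–05:45, 06:15–07:00, 07:30–08:00, 08:45–09:00.
Lars → UTC: 03:45–04:15, 08:00–08:30, 10:00–11:00.
Ines ∩ Vera: 00:45–01:15, 01:45–03:00, 03:45–05:30, 06:30–07:00, 07:30–08:00.
Ines ∩ Vera ∩ Lars: 03:45–04:15.
Windows ≥ 30 min: 03:45–04:15.
That's 1 window.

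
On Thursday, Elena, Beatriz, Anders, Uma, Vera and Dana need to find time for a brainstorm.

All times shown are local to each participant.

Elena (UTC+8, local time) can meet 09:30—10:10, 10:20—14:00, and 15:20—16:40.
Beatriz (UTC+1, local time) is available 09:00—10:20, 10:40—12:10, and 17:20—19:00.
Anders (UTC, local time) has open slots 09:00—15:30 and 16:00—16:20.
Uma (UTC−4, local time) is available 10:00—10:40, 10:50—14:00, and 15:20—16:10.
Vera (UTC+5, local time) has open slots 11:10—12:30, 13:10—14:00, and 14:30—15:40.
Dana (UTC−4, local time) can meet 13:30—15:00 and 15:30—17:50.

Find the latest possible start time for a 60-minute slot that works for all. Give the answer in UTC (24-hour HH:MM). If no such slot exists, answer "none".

Elena → UTC: 01:30–02:10, 02:20–06:00, 07:20–08:40.
Beatriz → UTC: 08:00–09:20, 09:40–11:10, 16:20–18:00.
Anders → UTC: 09:00–15:30, 16:00–16:20.
Uma → UTC: 14:00–14:40, 14:50–18:00, 19:20–20:10.
Vera → UTC: 06:10–07:30, 08:10–09:00, 09:30–10:40.
Dana → UTC: 17:30–19:00, 19:30–21:50.
Elena ∩ Beatriz: 08:00–08:40.
Elena ∩ Beatriz ∩ Anders: (none).
Elena ∩ Beatriz ∩ Anders ∩ Uma: (none).
Elena ∩ Beatriz ∩ Anders ∩ Uma ∩ Vera: (none).
Elena ∩ Beatriz ∩ Anders ∩ Uma ∩ Vera ∩ Dana: (none).
Windows ≥ 60 min: (none).

none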